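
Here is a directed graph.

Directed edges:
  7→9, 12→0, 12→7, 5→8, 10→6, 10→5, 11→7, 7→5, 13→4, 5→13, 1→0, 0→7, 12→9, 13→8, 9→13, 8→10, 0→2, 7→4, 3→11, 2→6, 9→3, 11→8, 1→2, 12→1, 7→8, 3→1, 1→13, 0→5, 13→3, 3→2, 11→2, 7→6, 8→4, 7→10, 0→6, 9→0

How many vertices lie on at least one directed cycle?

A vertex is on a directed cycle iff it belongs to a strongly connected component of size ≥ 2 (or has a self-loop).
The vertices on cycles are {0, 1, 3, 5, 7, 8, 9, 10, 11, 13} — 10 in total.

10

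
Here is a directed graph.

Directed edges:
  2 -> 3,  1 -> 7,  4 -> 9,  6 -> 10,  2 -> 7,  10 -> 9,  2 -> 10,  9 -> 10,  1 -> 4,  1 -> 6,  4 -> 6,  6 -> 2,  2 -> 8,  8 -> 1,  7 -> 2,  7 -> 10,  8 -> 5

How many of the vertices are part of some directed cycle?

A vertex is on a directed cycle iff it belongs to a strongly connected component of size ≥ 2 (or has a self-loop).
The vertices on cycles are {1, 2, 4, 6, 7, 8, 9, 10} — 8 in total.

8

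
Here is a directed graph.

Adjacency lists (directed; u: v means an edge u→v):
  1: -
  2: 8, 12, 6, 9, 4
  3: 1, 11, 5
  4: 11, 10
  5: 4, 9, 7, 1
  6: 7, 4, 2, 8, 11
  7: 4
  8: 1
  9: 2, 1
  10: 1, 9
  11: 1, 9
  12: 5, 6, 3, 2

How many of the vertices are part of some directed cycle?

A vertex is on a directed cycle iff it belongs to a strongly connected component of size ≥ 2 (or has a self-loop).
The vertices on cycles are {2, 3, 4, 5, 6, 7, 9, 10, 11, 12} — 10 in total.

10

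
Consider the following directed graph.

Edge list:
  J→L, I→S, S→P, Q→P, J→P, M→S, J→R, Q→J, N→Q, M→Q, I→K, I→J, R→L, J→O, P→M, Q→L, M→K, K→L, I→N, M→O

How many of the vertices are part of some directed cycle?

A vertex is on a directed cycle iff it belongs to a strongly connected component of size ≥ 2 (or has a self-loop).
The vertices on cycles are {J, M, P, Q, S} — 5 in total.

5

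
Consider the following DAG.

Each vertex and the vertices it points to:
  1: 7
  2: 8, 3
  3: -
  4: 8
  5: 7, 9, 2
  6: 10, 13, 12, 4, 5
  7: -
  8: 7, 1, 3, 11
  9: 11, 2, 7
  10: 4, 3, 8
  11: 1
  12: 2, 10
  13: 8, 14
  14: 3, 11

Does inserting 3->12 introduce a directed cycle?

Yes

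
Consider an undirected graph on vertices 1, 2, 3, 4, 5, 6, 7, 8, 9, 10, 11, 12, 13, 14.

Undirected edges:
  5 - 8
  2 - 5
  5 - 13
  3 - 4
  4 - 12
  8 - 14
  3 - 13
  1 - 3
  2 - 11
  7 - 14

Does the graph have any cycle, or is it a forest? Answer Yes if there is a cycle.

No

DFS, tracking each vertex's parent; an edge to a visited non-parent vertex closes a cycle.
Start from 13:
visit 13 (parent –)
  visit 5 (parent 13)
    5–13: parent, skip
    visit 2 (parent 5)
      visit 11 (parent 2)
        11–2: parent, skip
      2–5: parent, skip
    visit 8 (parent 5)
      visit 14 (parent 8)
        14–8: parent, skip
        visit 7 (parent 14)
          7–14: parent, skip
      8–5: parent, skip
  visit 3 (parent 13)
    visit 1 (parent 3)
      1–3: parent, skip
    visit 4 (parent 3)
      4–3: parent, skip
      visit 12 (parent 4)
        12–4: parent, skip
    3–13: parent, skip
visit 6 (parent –)
visit 9 (parent –)
visit 10 (parent –)
No non-parent visited neighbor found — the graph is a forest.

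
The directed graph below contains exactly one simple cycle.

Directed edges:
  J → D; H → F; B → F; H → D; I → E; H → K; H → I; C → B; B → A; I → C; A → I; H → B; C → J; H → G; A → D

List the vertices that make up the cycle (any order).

A, B, C, I

DFS with gray/black marking from I:
I gray
  E gray
  E black
  C gray
    B gray
      A gray
        A→I: I is gray → back edge
Back edge closes the cycle I → C → B → A → I; its vertices are {A, B, C, I}.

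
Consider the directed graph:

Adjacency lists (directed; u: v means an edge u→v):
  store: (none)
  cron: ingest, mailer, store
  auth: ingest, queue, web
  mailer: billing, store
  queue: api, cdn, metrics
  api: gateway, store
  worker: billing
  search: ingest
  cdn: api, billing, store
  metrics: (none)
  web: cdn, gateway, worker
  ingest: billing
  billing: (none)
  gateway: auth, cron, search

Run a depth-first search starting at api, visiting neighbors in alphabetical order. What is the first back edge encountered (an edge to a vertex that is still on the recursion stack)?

DFS from api (visiting neighbors in alphabetical order); mark gray on enter, black on exit:
api gray
  gateway gray
    auth gray
      ingest gray
        billing gray
        billing black
      ingest black
      queue gray
        queue→api: api is gray → back edge
First back edge: queue → api.

queue→api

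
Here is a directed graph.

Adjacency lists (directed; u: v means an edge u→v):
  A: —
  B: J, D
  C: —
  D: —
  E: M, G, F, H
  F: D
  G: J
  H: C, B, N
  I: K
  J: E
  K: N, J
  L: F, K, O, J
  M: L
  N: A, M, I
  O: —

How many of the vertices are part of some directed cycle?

A vertex is on a directed cycle iff it belongs to a strongly connected component of size ≥ 2 (or has a self-loop).
The vertices on cycles are {B, E, G, H, I, J, K, L, M, N} — 10 in total.

10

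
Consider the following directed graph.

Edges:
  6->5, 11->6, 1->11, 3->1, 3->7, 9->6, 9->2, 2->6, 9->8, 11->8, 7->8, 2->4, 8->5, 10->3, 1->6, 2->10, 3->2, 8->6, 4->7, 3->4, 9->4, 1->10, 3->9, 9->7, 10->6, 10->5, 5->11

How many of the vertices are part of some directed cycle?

A vertex is on a directed cycle iff it belongs to a strongly connected component of size ≥ 2 (or has a self-loop).
The vertices on cycles are {1, 2, 3, 5, 6, 8, 9, 10, 11} — 9 in total.

9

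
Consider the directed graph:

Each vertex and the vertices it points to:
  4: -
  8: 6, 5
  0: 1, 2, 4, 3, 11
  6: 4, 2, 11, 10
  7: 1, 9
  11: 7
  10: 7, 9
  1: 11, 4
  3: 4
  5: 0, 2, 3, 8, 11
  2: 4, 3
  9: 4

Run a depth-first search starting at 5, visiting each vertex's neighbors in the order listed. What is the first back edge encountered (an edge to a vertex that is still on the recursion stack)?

7→1

DFS from 5 (visiting each vertex's neighbors in the order listed); mark gray on enter, black on exit:
5 gray
  0 gray
    1 gray
      11 gray
        7 gray
          7→1: 1 is gray → back edge
First back edge: 7 → 1.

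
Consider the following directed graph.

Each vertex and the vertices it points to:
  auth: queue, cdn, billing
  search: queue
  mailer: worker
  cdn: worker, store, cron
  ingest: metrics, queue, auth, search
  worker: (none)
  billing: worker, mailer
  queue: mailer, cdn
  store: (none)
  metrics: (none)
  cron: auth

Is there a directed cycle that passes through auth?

Yes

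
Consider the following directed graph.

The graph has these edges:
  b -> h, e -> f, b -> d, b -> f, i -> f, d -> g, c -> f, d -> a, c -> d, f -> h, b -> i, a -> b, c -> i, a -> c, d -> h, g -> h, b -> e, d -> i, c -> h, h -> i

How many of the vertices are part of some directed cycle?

A vertex is on a directed cycle iff it belongs to a strongly connected component of size ≥ 2 (or has a self-loop).
The vertices on cycles are {a, b, c, d, f, h, i} — 7 in total.

7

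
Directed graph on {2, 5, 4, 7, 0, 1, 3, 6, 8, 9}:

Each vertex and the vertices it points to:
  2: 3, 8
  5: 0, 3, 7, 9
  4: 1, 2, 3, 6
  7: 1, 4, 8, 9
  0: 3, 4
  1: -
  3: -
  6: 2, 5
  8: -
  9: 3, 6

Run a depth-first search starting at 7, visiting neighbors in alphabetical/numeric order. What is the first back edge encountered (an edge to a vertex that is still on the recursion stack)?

DFS from 7 (visiting neighbors in alphabetical/numeric order); mark gray on enter, black on exit:
7 gray
  1 gray
  1 black
  4 gray
    4→1: 1 black — skip
    2 gray
      3 gray
      3 black
      8 gray
      8 black
    2 black
    4→3: 3 black — skip
    6 gray
      6→2: 2 black — skip
      5 gray
        0 gray
          0→3: 3 black — skip
          0→4: 4 is gray → back edge
First back edge: 0 → 4.

0->4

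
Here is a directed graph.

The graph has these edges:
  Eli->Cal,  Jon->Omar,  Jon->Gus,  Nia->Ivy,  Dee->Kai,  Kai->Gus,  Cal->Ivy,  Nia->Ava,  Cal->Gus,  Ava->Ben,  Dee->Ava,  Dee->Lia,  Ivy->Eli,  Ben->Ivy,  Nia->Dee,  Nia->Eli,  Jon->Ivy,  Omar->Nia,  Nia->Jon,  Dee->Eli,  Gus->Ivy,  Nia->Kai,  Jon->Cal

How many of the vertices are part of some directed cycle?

A vertex is on a directed cycle iff it belongs to a strongly connected component of size ≥ 2 (or has a self-loop).
The vertices on cycles are {Cal, Eli, Gus, Ivy, Jon, Nia, Omar} — 7 in total.

7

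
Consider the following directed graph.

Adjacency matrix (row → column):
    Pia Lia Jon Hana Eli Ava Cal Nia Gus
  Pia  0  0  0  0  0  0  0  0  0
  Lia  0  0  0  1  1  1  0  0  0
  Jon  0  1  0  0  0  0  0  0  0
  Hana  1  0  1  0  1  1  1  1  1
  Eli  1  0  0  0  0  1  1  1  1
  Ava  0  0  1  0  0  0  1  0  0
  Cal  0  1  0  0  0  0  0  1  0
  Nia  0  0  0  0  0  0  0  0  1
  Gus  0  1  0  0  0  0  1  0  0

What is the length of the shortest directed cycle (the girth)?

3

For each vertex v, BFS finds the shortest path from v back to v.
The shortest such closed walk is Hana → Cal → Lia → Hana, length 3.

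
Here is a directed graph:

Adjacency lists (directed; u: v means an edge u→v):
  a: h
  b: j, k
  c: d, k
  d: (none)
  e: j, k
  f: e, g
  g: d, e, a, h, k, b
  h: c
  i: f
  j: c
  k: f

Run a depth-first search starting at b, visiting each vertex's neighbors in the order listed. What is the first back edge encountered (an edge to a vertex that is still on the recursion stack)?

e→j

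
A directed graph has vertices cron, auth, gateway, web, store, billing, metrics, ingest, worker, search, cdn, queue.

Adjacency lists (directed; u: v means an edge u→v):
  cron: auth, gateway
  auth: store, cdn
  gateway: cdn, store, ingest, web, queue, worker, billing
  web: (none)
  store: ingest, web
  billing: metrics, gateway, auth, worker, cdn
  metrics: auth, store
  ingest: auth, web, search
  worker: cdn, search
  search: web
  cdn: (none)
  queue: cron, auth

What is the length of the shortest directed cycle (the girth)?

2

For each vertex v, BFS finds the shortest path from v back to v.
The shortest such closed walk is billing → gateway → billing, length 2.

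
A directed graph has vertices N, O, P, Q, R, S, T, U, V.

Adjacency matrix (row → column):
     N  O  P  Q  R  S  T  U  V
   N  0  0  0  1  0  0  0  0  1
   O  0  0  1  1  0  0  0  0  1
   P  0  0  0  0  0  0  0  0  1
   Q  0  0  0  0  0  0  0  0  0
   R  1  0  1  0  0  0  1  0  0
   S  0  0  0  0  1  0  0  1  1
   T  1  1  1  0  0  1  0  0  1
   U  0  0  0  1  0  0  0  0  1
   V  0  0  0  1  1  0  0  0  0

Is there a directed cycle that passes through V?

Yes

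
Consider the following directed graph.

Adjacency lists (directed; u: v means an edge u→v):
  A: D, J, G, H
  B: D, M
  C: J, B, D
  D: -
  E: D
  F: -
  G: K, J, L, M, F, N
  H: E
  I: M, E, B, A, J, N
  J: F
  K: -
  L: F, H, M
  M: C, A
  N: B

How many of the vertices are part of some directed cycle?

7

A vertex is on a directed cycle iff it belongs to a strongly connected component of size ≥ 2 (or has a self-loop).
The vertices on cycles are {A, B, C, G, L, M, N} — 7 in total.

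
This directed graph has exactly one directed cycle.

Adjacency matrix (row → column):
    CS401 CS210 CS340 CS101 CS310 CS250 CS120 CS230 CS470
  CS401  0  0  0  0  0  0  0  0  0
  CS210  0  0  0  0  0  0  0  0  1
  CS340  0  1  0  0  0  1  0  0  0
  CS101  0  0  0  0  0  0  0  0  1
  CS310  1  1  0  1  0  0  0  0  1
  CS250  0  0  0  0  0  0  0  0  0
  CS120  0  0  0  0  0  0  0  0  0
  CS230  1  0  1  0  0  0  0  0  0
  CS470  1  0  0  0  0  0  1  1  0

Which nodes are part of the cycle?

CS210, CS230, CS340, CS470

DFS with gray/black marking from CS210:
CS210 gray
  CS470 gray
    CS230 gray
      CS401 gray
      CS401 black
      CS340 gray
        CS340→CS210: CS210 is gray → back edge
Back edge closes the cycle CS210 → CS470 → CS230 → CS340 → CS210; its vertices are {CS210, CS230, CS340, CS470}.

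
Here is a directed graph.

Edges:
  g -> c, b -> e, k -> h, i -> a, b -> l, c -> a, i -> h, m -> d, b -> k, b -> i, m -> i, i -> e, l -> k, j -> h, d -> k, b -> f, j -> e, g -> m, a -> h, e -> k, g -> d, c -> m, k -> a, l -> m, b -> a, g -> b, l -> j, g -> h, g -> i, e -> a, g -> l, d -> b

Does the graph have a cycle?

Yes

DFS with white/gray/black marking, starting from e:
e gray
  k gray
    a gray
      h gray
      h black
    a black
    k→h: h black — skip
  k black
  e→a: a black — skip
e black
b gray
  i gray
    i→a: a black — skip
    i→e: e black — skip
    i→h: h black — skip
  i black
  f gray
  f black
  b→e: e black — skip
  b→k: k black — skip
  l gray
    m gray
      d gray
        d→k: k black — skip
        d→b: b is gray → back edge
Back edge found, so a cycle exists: b → l → m → d → b.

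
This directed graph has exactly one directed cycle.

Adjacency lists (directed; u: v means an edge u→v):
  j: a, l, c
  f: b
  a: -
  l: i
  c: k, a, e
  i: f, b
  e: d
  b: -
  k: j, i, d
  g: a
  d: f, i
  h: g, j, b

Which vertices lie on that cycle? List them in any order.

c, j, k

DFS with gray/black marking from j:
j gray
  a gray
  a black
  l gray
    i gray
      f gray
        b gray
        b black
      f black
      i→b: b black — skip
    i black
  l black
  c gray
    k gray
      k→j: j is gray → back edge
Back edge closes the cycle j → c → k → j; its vertices are {c, j, k}.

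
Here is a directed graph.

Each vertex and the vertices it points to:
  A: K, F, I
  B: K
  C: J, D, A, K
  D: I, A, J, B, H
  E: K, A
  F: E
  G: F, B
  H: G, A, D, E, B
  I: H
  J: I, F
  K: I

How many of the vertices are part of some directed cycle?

A vertex is on a directed cycle iff it belongs to a strongly connected component of size ≥ 2 (or has a self-loop).
The vertices on cycles are {A, B, D, E, F, G, H, I, J, K} — 10 in total.

10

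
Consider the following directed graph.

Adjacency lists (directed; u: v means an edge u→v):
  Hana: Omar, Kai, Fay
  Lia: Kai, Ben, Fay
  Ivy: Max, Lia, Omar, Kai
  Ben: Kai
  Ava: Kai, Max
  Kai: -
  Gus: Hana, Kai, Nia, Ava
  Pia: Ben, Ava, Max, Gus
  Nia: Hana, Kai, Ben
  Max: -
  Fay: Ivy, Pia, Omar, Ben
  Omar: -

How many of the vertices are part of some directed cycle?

7

A vertex is on a directed cycle iff it belongs to a strongly connected component of size ≥ 2 (or has a self-loop).
The vertices on cycles are {Fay, Gus, Ivy, Lia, Nia, Pia, Hana} — 7 in total.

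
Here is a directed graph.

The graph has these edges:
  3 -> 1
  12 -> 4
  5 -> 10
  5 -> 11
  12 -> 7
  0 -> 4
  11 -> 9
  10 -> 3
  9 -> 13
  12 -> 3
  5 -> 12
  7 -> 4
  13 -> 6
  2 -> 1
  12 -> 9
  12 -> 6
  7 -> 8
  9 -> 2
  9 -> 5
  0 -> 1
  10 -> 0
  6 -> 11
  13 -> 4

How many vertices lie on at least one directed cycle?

A vertex is on a directed cycle iff it belongs to a strongly connected component of size ≥ 2 (or has a self-loop).
The vertices on cycles are {5, 6, 9, 11, 12, 13} — 6 in total.

6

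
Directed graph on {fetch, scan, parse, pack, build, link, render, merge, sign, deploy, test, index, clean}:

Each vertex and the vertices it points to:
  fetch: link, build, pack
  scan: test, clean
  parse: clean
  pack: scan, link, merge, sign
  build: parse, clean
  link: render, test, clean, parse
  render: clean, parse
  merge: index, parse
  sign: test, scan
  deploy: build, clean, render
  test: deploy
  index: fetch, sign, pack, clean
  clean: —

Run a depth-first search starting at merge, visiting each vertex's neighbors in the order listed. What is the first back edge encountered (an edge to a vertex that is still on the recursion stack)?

pack->merge

DFS from merge (visiting each vertex's neighbors in the order listed); mark gray on enter, black on exit:
merge gray
  index gray
    fetch gray
      link gray
        render gray
          clean gray
          clean black
          parse gray
            parse→clean: clean black — skip
          parse black
        render black
        test gray
          deploy gray
            build gray
              build→parse: parse black — skip
              build→clean: clean black — skip
            build black
            deploy→clean: clean black — skip
            deploy→render: render black — skip
          deploy black
        test black
        link→clean: clean black — skip
        link→parse: parse black — skip
      link black
      fetch→build: build black — skip
      pack gray
        scan gray
          scan→test: test black — skip
          scan→clean: clean black — skip
        scan black
        pack→link: link black — skip
        pack→merge: merge is gray → back edge
First back edge: pack → merge.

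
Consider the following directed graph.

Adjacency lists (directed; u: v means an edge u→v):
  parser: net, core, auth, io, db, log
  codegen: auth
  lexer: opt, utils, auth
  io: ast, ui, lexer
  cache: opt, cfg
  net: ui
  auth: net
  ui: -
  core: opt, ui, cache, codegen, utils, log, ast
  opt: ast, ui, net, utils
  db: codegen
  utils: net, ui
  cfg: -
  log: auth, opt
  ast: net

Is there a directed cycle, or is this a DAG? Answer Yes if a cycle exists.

No

DFS with white/gray/black marking, starting from cache:
cache gray
  opt gray
    ast gray
      net gray
        ui gray
        ui black
      net black
    ast black
    opt→ui: ui black — skip
    opt→net: net black — skip
    utils gray
      utils→net: net black — skip
      utils→ui: ui black — skip
    utils black
  opt black
  cfg gray
  cfg black
cache black
parser gray
  parser→net: net black — skip
  core gray
    core→opt: opt black — skip
    core→ui: ui black — skip
    core→cache: cache black — skip
    codegen gray
      auth gray
        auth→net: net black — skip
      auth black
    codegen black
    core→utils: utils black — skip
    log gray
      log→auth: auth black — skip
      log→opt: opt black — skip
    log black
    core→ast: ast black — skip
  core black
  parser→auth: auth black — skip
  io gray
    io→ast: ast black — skip
    io→ui: ui black — skip
    lexer gray
      lexer→opt: opt black — skip
      lexer→utils: utils black — skip
      lexer→auth: auth black — skip
    lexer black
  io black
  db gray
    db→codegen: codegen black — skip
  db black
  parser→log: log black — skip
parser black
Every edge goes to a white or black vertex — no back edge, so the graph is acyclic.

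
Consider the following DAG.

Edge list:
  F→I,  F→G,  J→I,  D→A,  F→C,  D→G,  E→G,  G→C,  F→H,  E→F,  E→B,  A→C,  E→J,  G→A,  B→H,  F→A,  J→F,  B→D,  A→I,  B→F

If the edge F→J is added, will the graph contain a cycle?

Yes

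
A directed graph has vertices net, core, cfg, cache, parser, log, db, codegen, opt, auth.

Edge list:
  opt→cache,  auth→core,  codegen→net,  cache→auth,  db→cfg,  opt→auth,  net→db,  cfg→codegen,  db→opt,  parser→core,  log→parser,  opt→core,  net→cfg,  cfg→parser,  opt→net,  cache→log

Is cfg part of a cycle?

Yes

cfg is on a cycle iff cfg can reach itself via ≥1 edge.
cfg → codegen → net → cfg — yes.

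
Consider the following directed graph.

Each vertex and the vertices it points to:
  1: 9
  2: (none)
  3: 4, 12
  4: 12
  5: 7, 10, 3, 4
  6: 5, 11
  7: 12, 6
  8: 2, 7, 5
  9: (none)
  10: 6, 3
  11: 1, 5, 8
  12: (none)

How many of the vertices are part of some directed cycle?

A vertex is on a directed cycle iff it belongs to a strongly connected component of size ≥ 2 (or has a self-loop).
The vertices on cycles are {5, 6, 7, 8, 10, 11} — 6 in total.

6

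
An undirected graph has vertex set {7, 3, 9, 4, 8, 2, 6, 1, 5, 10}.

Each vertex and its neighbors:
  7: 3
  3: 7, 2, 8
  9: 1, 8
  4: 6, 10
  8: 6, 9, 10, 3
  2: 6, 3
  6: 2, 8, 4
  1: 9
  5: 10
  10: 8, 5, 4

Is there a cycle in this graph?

DFS, tracking each vertex's parent; an edge to a visited non-parent vertex closes a cycle.
Start from 6:
visit 6 (parent –)
  visit 2 (parent 6)
    2–6: parent, skip
    visit 3 (parent 2)
      visit 7 (parent 3)
        7–3: parent, skip
      3–2: parent, skip
      visit 8 (parent 3)
        8–6: 6 visited and ≠ parent → cycle
Cycle: 6 – 2 – 3 – 8 – 6.

Yes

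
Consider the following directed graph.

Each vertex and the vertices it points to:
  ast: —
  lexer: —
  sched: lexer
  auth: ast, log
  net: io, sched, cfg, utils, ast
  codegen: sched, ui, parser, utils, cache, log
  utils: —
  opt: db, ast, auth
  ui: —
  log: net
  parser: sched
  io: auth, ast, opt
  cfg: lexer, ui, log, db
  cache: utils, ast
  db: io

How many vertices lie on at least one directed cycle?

7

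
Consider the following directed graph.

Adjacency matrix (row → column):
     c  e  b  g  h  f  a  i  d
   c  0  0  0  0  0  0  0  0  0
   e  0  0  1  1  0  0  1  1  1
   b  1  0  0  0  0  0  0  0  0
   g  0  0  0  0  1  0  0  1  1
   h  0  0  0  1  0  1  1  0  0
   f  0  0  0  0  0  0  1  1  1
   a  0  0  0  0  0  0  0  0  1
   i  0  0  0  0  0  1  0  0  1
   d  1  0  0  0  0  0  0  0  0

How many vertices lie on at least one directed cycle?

4

A vertex is on a directed cycle iff it belongs to a strongly connected component of size ≥ 2 (or has a self-loop).
The vertices on cycles are {f, g, h, i} — 4 in total.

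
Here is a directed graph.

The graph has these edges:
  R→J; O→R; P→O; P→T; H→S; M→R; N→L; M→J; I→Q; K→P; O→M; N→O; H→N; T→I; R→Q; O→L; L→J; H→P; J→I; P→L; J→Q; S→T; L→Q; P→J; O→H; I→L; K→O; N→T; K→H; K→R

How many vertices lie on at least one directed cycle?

A vertex is on a directed cycle iff it belongs to a strongly connected component of size ≥ 2 (or has a self-loop).
The vertices on cycles are {H, I, J, L, N, O, P} — 7 in total.

7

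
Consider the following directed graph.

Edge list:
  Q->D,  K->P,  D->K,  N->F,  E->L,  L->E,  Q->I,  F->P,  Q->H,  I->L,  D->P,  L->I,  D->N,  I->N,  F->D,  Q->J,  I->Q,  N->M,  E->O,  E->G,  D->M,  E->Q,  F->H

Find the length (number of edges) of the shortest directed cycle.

2

For each vertex v, BFS finds the shortest path from v back to v.
The shortest such closed walk is E → L → E, length 2.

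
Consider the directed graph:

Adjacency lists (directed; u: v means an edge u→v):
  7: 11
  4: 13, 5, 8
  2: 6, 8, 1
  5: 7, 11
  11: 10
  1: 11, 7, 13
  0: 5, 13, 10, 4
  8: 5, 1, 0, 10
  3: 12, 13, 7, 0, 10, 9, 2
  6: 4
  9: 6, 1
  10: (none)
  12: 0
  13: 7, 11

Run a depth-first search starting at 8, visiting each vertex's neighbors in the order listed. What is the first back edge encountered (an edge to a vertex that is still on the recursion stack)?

DFS from 8 (visiting each vertex's neighbors in the order listed); mark gray on enter, black on exit:
8 gray
  5 gray
    7 gray
      11 gray
        10 gray
        10 black
      11 black
    7 black
    5→11: 11 black — skip
  5 black
  1 gray
    1→11: 11 black — skip
    1→7: 7 black — skip
    13 gray
      13→7: 7 black — skip
      13→11: 11 black — skip
    13 black
  1 black
  0 gray
    0→5: 5 black — skip
    0→13: 13 black — skip
    0→10: 10 black — skip
    4 gray
      4→13: 13 black — skip
      4→5: 5 black — skip
      4→8: 8 is gray → back edge
First back edge: 4 → 8.

4→8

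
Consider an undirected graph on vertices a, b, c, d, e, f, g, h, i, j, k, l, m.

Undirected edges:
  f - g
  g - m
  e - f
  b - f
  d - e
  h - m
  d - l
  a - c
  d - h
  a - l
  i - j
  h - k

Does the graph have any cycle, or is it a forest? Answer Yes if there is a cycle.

Yes

DFS, tracking each vertex's parent; an edge to a visited non-parent vertex closes a cycle.
Start from h:
visit h (parent –)
  visit k (parent h)
    k–h: parent, skip
  visit d (parent h)
    visit e (parent d)
      e–d: parent, skip
      visit f (parent e)
        visit g (parent f)
          g–f: parent, skip
          visit m (parent g)
            m–h: h visited and ≠ parent → cycle
Cycle: h – d – e – f – g – m – h.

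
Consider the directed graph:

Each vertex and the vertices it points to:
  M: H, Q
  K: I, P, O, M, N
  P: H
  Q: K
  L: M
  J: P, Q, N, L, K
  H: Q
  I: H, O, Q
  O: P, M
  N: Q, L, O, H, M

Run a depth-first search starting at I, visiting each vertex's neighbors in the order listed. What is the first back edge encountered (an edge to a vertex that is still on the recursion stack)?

DFS from I (visiting each vertex's neighbors in the order listed); mark gray on enter, black on exit:
I gray
  H gray
    Q gray
      K gray
        K→I: I is gray → back edge
First back edge: K → I.

K→I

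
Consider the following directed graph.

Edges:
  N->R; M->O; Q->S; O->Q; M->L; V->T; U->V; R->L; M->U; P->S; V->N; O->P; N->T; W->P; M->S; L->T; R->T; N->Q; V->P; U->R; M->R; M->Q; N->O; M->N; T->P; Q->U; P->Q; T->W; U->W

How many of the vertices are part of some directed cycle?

A vertex is on a directed cycle iff it belongs to a strongly connected component of size ≥ 2 (or has a self-loop).
The vertices on cycles are {L, N, O, P, Q, R, T, U, V, W} — 10 in total.

10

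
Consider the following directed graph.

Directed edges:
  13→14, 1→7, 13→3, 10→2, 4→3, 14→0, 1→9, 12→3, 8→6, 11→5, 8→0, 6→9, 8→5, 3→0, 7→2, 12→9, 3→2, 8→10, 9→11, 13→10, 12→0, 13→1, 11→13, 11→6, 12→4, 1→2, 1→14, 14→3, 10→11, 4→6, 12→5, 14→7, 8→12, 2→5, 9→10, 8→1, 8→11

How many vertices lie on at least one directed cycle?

6

A vertex is on a directed cycle iff it belongs to a strongly connected component of size ≥ 2 (or has a self-loop).
The vertices on cycles are {1, 6, 9, 10, 11, 13} — 6 in total.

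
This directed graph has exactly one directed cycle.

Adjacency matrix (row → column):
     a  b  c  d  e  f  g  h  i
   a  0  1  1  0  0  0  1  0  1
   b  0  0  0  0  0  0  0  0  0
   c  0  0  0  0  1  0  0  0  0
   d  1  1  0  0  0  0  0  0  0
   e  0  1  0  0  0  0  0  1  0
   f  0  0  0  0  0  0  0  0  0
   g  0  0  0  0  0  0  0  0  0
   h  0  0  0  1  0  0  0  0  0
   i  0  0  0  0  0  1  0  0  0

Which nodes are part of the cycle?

DFS with gray/black marking from a:
a gray
  c gray
    e gray
      b gray
      b black
      h gray
        d gray
          d→b: b black — skip
          d→a: a is gray → back edge
Back edge closes the cycle a → c → e → h → d → a; its vertices are {a, c, d, e, h}.

a, c, d, e, h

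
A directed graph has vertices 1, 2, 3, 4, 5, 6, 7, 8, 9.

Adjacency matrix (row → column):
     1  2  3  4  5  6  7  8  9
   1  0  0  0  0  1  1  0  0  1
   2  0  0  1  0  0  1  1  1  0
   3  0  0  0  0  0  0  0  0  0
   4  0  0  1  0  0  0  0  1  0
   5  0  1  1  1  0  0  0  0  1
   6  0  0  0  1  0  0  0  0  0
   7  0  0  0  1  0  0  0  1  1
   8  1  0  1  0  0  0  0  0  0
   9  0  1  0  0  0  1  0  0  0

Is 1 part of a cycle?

1 is on a cycle iff 1 can reach itself via ≥1 edge.
1 → 6 → 4 → 8 → 1 — yes.

Yes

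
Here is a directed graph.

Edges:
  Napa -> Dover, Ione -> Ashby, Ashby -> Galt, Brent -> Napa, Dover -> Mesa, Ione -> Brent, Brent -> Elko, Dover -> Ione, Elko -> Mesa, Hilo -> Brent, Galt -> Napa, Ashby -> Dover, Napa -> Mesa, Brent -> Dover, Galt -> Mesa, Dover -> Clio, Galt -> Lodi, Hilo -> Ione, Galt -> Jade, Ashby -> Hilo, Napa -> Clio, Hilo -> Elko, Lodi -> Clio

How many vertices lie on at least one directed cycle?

7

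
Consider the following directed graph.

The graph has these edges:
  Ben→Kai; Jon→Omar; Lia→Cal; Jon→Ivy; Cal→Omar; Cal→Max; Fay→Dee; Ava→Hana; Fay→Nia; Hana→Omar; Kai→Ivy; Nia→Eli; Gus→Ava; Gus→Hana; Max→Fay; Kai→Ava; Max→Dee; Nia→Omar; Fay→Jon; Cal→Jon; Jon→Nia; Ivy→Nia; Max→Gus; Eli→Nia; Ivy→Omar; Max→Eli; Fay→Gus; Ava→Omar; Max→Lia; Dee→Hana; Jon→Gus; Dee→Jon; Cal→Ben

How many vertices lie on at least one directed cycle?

A vertex is on a directed cycle iff it belongs to a strongly connected component of size ≥ 2 (or has a self-loop).
The vertices on cycles are {Cal, Eli, Lia, Max, Nia} — 5 in total.

5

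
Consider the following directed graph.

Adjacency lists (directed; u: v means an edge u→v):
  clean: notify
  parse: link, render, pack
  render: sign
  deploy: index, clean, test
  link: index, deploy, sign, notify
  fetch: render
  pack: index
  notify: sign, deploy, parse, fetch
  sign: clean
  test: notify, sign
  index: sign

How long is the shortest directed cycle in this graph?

For each vertex v, BFS finds the shortest path from v back to v.
The shortest such closed walk is notify → sign → clean → notify, length 3.

3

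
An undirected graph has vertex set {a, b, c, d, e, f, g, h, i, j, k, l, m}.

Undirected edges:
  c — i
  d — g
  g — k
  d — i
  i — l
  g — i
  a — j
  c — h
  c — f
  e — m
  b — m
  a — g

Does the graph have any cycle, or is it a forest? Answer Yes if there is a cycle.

DFS, tracking each vertex's parent; an edge to a visited non-parent vertex closes a cycle.
Start from f:
visit f (parent –)
  visit c (parent f)
    c–f: parent, skip
    visit i (parent c)
      visit l (parent i)
        l–i: parent, skip
      visit d (parent i)
        d–i: parent, skip
        visit g (parent d)
          visit k (parent g)
            k–g: parent, skip
          g–i: i visited and ≠ parent → cycle
Cycle: i – d – g – i.

Yes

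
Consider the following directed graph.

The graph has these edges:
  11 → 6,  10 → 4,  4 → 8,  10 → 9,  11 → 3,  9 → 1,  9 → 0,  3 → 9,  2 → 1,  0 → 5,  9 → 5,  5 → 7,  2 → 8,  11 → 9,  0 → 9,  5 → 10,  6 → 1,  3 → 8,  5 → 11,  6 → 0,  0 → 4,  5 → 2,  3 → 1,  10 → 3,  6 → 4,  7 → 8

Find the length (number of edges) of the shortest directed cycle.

For each vertex v, BFS finds the shortest path from v back to v.
The shortest such closed walk is 9 → 0 → 9, length 2.

2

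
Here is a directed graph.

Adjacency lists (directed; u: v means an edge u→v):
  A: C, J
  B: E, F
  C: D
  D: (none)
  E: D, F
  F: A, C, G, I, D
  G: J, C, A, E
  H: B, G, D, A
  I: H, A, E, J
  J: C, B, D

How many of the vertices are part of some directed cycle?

8

A vertex is on a directed cycle iff it belongs to a strongly connected component of size ≥ 2 (or has a self-loop).
The vertices on cycles are {A, B, E, F, G, H, I, J} — 8 in total.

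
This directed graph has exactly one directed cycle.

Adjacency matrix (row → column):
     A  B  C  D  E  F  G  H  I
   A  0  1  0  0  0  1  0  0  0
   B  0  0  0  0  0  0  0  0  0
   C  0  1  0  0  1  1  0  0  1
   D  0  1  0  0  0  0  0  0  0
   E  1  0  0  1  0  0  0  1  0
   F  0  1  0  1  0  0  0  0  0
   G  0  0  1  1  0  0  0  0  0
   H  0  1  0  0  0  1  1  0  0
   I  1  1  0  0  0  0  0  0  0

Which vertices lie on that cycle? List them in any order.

C, E, G, H

DFS with gray/black marking from G:
G gray
  D gray
    B gray
    B black
  D black
  C gray
    E gray
      A gray
        A→B: B black — skip
        F gray
          F→B: B black — skip
          F→D: D black — skip
        F black
      A black
      H gray
        H→G: G is gray → back edge
Back edge closes the cycle G → C → E → H → G; its vertices are {C, E, G, H}.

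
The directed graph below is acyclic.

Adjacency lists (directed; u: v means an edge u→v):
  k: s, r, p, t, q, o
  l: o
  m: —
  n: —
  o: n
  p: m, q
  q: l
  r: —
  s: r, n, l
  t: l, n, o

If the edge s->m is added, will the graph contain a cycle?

Adding s→m creates a cycle iff m can already reach s.
Explore from m: no path reaches s. The graph stays acyclic.

No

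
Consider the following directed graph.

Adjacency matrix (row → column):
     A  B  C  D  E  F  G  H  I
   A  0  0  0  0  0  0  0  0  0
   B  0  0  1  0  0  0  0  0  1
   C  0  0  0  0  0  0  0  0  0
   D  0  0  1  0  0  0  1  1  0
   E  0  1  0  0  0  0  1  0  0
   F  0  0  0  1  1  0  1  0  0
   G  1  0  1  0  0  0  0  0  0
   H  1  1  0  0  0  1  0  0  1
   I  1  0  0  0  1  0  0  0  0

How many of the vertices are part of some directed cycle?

A vertex is on a directed cycle iff it belongs to a strongly connected component of size ≥ 2 (or has a self-loop).
The vertices on cycles are {B, D, E, F, H, I} — 6 in total.

6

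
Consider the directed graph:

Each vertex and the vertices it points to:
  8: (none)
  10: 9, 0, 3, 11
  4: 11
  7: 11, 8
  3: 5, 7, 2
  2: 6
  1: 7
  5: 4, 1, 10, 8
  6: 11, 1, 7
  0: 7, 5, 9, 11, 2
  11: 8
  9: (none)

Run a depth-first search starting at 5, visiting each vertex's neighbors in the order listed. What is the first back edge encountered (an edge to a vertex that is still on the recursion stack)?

DFS from 5 (visiting each vertex's neighbors in the order listed); mark gray on enter, black on exit:
5 gray
  4 gray
    11 gray
      8 gray
      8 black
    11 black
  4 black
  1 gray
    7 gray
      7→11: 11 black — skip
      7→8: 8 black — skip
    7 black
  1 black
  10 gray
    9 gray
    9 black
    0 gray
      0→7: 7 black — skip
      0→5: 5 is gray → back edge
First back edge: 0 → 5.

0->5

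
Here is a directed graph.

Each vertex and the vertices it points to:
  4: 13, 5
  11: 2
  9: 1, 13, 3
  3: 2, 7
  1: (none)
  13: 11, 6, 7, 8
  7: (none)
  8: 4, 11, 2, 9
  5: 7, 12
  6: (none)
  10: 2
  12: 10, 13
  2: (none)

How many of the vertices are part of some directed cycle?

6

A vertex is on a directed cycle iff it belongs to a strongly connected component of size ≥ 2 (or has a self-loop).
The vertices on cycles are {4, 5, 8, 9, 12, 13} — 6 in total.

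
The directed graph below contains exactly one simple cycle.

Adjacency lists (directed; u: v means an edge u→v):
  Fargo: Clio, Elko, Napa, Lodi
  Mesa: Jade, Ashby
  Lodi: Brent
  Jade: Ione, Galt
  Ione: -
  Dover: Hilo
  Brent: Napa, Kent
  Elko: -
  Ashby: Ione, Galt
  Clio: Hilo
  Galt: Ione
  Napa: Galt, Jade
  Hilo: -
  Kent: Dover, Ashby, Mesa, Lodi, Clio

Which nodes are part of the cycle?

Kent, Lodi, Brent

DFS with gray/black marking from Lodi:
Lodi gray
  Brent gray
    Napa gray
      Galt gray
        Ione gray
        Ione black
      Galt black
      Jade gray
        Jade→Ione: Ione black — skip
        Jade→Galt: Galt black — skip
      Jade black
    Napa black
    Kent gray
      Dover gray
        Hilo gray
        Hilo black
      Dover black
      Ashby gray
        Ashby→Ione: Ione black — skip
        Ashby→Galt: Galt black — skip
      Ashby black
      Mesa gray
        Mesa→Jade: Jade black — skip
        Mesa→Ashby: Ashby black — skip
      Mesa black
      Kent→Lodi: Lodi is gray → back edge
Back edge closes the cycle Lodi → Brent → Kent → Lodi; its vertices are {Kent, Lodi, Brent}.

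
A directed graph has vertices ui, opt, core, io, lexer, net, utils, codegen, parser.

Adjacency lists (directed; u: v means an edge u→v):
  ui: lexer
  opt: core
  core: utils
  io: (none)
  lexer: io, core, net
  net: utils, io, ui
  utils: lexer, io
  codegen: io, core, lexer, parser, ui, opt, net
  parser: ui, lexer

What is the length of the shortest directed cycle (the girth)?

3

For each vertex v, BFS finds the shortest path from v back to v.
The shortest such closed walk is net → ui → lexer → net, length 3.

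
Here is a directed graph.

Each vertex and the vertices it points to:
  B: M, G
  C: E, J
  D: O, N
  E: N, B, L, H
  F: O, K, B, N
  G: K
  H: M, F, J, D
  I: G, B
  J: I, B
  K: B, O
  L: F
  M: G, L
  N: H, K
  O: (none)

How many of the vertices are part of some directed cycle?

11

A vertex is on a directed cycle iff it belongs to a strongly connected component of size ≥ 2 (or has a self-loop).
The vertices on cycles are {B, D, F, G, H, I, J, K, L, M, N} — 11 in total.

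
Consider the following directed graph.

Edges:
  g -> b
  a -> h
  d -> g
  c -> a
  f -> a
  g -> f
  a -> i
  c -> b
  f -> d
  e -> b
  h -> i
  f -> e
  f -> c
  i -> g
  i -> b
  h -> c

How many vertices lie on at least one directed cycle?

7

A vertex is on a directed cycle iff it belongs to a strongly connected component of size ≥ 2 (or has a self-loop).
The vertices on cycles are {a, c, d, f, g, h, i} — 7 in total.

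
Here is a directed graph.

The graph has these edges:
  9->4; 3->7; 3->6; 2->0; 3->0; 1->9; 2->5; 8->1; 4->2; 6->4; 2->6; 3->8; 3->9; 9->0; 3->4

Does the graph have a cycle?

DFS with white/gray/black marking, starting from 3:
3 gray
  6 gray
    4 gray
      2 gray
        2→6: 6 is gray → back edge
Back edge found, so a cycle exists: 6 → 4 → 2 → 6.

Yes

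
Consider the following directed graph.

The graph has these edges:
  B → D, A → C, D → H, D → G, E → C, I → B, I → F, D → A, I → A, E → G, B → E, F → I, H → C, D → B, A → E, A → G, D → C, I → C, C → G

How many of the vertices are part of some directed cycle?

4

A vertex is on a directed cycle iff it belongs to a strongly connected component of size ≥ 2 (or has a self-loop).
The vertices on cycles are {B, D, F, I} — 4 in total.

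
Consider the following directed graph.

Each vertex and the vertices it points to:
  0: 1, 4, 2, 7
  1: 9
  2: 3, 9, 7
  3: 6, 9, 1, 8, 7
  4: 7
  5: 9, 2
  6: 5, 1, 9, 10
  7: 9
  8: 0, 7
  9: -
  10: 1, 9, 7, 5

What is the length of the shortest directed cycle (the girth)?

4

For each vertex v, BFS finds the shortest path from v back to v.
The shortest such closed walk is 0 → 2 → 3 → 8 → 0, length 4.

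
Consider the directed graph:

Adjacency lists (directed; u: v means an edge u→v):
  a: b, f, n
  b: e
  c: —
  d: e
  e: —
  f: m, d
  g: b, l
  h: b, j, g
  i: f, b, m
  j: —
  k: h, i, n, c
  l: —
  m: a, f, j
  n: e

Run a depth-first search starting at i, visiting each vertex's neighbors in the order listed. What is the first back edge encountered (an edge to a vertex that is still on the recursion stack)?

a->f

DFS from i (visiting each vertex's neighbors in the order listed); mark gray on enter, black on exit:
i gray
  f gray
    m gray
      a gray
        b gray
          e gray
          e black
        b black
        a→f: f is gray → back edge
First back edge: a → f.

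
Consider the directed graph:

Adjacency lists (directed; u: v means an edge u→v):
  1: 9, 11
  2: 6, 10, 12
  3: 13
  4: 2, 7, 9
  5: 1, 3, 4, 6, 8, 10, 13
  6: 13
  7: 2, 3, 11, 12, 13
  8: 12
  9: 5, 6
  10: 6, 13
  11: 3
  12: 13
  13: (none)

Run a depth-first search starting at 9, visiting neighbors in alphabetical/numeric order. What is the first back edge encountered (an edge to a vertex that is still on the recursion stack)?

1→9

DFS from 9 (visiting neighbors in alphabetical/numeric order); mark gray on enter, black on exit:
9 gray
  5 gray
    1 gray
      1→9: 9 is gray → back edge
First back edge: 1 → 9.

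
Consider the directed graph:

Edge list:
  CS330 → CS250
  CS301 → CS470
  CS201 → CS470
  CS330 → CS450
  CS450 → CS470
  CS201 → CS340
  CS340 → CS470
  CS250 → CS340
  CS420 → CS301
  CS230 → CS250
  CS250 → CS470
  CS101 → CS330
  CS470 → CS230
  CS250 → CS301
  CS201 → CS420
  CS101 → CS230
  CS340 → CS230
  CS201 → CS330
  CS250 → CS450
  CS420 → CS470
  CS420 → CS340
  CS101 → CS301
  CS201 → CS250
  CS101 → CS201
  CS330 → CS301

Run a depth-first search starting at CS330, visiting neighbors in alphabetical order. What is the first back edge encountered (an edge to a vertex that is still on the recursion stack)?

DFS from CS330 (visiting neighbors in alphabetical order); mark gray on enter, black on exit:
CS330 gray
  CS250 gray
    CS301 gray
      CS470 gray
        CS230 gray
          CS230→CS250: CS250 is gray → back edge
First back edge: CS230 → CS250.

CS230->CS250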